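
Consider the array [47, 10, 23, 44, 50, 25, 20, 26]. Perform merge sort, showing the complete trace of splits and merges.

Merge sort trace:

Split: [47, 10, 23, 44, 50, 25, 20, 26] -> [47, 10, 23, 44] and [50, 25, 20, 26]
  Split: [47, 10, 23, 44] -> [47, 10] and [23, 44]
    Split: [47, 10] -> [47] and [10]
    Merge: [47] + [10] -> [10, 47]
    Split: [23, 44] -> [23] and [44]
    Merge: [23] + [44] -> [23, 44]
  Merge: [10, 47] + [23, 44] -> [10, 23, 44, 47]
  Split: [50, 25, 20, 26] -> [50, 25] and [20, 26]
    Split: [50, 25] -> [50] and [25]
    Merge: [50] + [25] -> [25, 50]
    Split: [20, 26] -> [20] and [26]
    Merge: [20] + [26] -> [20, 26]
  Merge: [25, 50] + [20, 26] -> [20, 25, 26, 50]
Merge: [10, 23, 44, 47] + [20, 25, 26, 50] -> [10, 20, 23, 25, 26, 44, 47, 50]

Final sorted array: [10, 20, 23, 25, 26, 44, 47, 50]

The merge sort proceeds by recursively splitting the array and merging sorted halves.
After all merges, the sorted array is [10, 20, 23, 25, 26, 44, 47, 50].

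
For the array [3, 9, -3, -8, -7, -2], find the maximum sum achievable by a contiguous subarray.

Using Kadane's algorithm on [3, 9, -3, -8, -7, -2]:

Scanning through the array:
Position 1 (value 9): max_ending_here = 12, max_so_far = 12
Position 2 (value -3): max_ending_here = 9, max_so_far = 12
Position 3 (value -8): max_ending_here = 1, max_so_far = 12
Position 4 (value -7): max_ending_here = -6, max_so_far = 12
Position 5 (value -2): max_ending_here = -2, max_so_far = 12

Maximum subarray: [3, 9]
Maximum sum: 12

The maximum subarray is [3, 9] with sum 12. This subarray runs from index 0 to index 1.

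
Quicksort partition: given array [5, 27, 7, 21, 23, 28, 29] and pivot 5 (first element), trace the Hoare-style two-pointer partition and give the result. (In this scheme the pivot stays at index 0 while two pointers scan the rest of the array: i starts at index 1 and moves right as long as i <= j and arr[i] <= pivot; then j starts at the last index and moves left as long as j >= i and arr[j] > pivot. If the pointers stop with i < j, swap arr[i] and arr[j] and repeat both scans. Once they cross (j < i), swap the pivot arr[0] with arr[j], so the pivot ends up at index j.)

Hoare-style two-pointer partition with pivot = 5:

Initial array: [5, 27, 7, 21, 23, 28, 29]

Pointers start at i = 1, j = 6.
i ends at 1, j ends at 0: the pointers have crossed (j < i), so scanning stops.

j = 0, so swapping arr[0] with arr[j] leaves the pivot at position 0: [5, 27, 7, 21, 23, 28, 29]
Pivot position: 0

After partitioning with pivot 5, the array becomes [5, 27, 7, 21, 23, 28, 29]. The pivot is placed at index 0. All elements to the left of the pivot are <= 5, and all elements to the right are > 5.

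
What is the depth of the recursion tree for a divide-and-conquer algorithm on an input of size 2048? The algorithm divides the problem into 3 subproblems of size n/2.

For divide and conquer with division factor 2:

Problem sizes at each level:
Level 0: 2048
Level 1: 1024
Level 2: 512
Level 3: 256
Level 4: 128
Level 5: 64
Level 6: 32
Level 7: 16
Level 8: 8
Level 9: 4
Level 10: 2
Level 11: 1

The root is level 0 and the size-1 base case is level 11 (the tree spans levels 0 through 11, i.e. 12 levels counting the root), so the depth is the number of divisions: log_2(2048) = 11

The recursion tree depth is log_2(2048) = 11. At each level, the problem size is divided by 2, so it takes 11 divisions to reduce to a base case of size 1. The algorithm makes 3 recursive calls at each level.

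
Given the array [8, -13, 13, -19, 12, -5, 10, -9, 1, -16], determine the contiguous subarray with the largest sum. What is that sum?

Using Kadane's algorithm on [8, -13, 13, -19, 12, -5, 10, -9, 1, -16]:

Scanning through the array:
Position 1 (value -13): max_ending_here = -5, max_so_far = 8
Position 2 (value 13): max_ending_here = 13, max_so_far = 13
Position 3 (value -19): max_ending_here = -6, max_so_far = 13
Position 4 (value 12): max_ending_here = 12, max_so_far = 13
Position 5 (value -5): max_ending_here = 7, max_so_far = 13
Position 6 (value 10): max_ending_here = 17, max_so_far = 17
Position 7 (value -9): max_ending_here = 8, max_so_far = 17
Position 8 (value 1): max_ending_here = 9, max_so_far = 17
Position 9 (value -16): max_ending_here = -7, max_so_far = 17

Maximum subarray: [12, -5, 10]
Maximum sum: 17

The maximum subarray is [12, -5, 10] with sum 17. This subarray runs from index 4 to index 6.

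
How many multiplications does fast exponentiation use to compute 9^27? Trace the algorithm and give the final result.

Computing 9^27 by squaring (build up from 9^1; each line after the first costs one multiplication):

9^1 = 9
9^2 = (9^1)^2 = 9^2 = 81
9^3 = 9 * 9^2 = 9 * 81 = 729
9^6 = (9^3)^2 = 729^2 = 531441
9^12 = (9^6)^2 = 531441^2 = 282429536481
9^13 = 9 * 9^12 = 9 * 282429536481 = 2541865828329
9^26 = (9^13)^2 = 2541865828329^2 = 6461081889226673298932241
9^27 = 9 * 9^26 = 9 * 6461081889226673298932241 = 58149737003040059690390169

Result: 58149737003040059690390169
Multiplications needed: 7 (7 lines after 9^1)

9^27 = 58149737003040059690390169. Using exponentiation by squaring, this requires 7 multiplications. The key idea: if the exponent is even, square the half-power; if odd, multiply by the base once.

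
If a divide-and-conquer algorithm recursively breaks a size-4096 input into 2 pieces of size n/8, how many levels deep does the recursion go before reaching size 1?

For divide and conquer with division factor 8:

Problem sizes at each level:
Level 0: 4096
Level 1: 512
Level 2: 64
Level 3: 8
Level 4: 1

The root is level 0 and the size-1 base case is level 4 (the tree spans levels 0 through 4, i.e. 5 levels counting the root), so the depth is the number of divisions: log_8(4096) = 4

The recursion tree depth is log_8(4096) = 4. At each level, the problem size is divided by 8, so it takes 4 divisions to reduce to a base case of size 1. The algorithm makes 2 recursive calls at each level.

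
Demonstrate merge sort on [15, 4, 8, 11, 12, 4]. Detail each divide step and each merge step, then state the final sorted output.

Merge sort trace:

Split: [15, 4, 8, 11, 12, 4] -> [15, 4, 8] and [11, 12, 4]
  Split: [15, 4, 8] -> [15] and [4, 8]
    Split: [4, 8] -> [4] and [8]
    Merge: [4] + [8] -> [4, 8]
  Merge: [15] + [4, 8] -> [4, 8, 15]
  Split: [11, 12, 4] -> [11] and [12, 4]
    Split: [12, 4] -> [12] and [4]
    Merge: [12] + [4] -> [4, 12]
  Merge: [11] + [4, 12] -> [4, 11, 12]
Merge: [4, 8, 15] + [4, 11, 12] -> [4, 4, 8, 11, 12, 15]

Final sorted array: [4, 4, 8, 11, 12, 15]

The merge sort proceeds by recursively splitting the array and merging sorted halves.
After all merges, the sorted array is [4, 4, 8, 11, 12, 15].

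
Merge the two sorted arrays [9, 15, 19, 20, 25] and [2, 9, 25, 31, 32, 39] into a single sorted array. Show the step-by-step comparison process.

Merging process:

Compare 9 vs 2: take 2 from right. Merged: [2]
Compare 9 vs 9: take 9 from left. Merged: [2, 9]
Compare 15 vs 9: take 9 from right. Merged: [2, 9, 9]
Compare 15 vs 25: take 15 from left. Merged: [2, 9, 9, 15]
Compare 19 vs 25: take 19 from left. Merged: [2, 9, 9, 15, 19]
Compare 20 vs 25: take 20 from left. Merged: [2, 9, 9, 15, 19, 20]
Compare 25 vs 25: take 25 from left. Merged: [2, 9, 9, 15, 19, 20, 25]
Append remaining from right: [25, 31, 32, 39]. Merged: [2, 9, 9, 15, 19, 20, 25, 25, 31, 32, 39]

Final merged array: [2, 9, 9, 15, 19, 20, 25, 25, 31, 32, 39]
Total comparisons: 7

The merged array is [2, 9, 9, 15, 19, 20, 25, 25, 31, 32, 39], requiring 7 comparisons. The merge step runs in O(n) time where n is the total number of elements.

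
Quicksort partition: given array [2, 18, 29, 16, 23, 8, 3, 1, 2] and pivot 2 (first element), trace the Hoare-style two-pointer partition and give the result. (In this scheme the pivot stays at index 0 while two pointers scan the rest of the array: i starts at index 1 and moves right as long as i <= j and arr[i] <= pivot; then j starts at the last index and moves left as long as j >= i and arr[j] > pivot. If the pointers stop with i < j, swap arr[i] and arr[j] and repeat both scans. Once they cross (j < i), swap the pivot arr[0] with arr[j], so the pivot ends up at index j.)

Hoare-style two-pointer partition with pivot = 2:

Initial array: [2, 18, 29, 16, 23, 8, 3, 1, 2]

Pointers start at i = 1, j = 8.
i stops at index 1 (arr[1]=18 > 2), j stops at index 8 (arr[8]=2 <= 2): swap arr[1] and arr[8], array becomes [2, 2, 29, 16, 23, 8, 3, 1, 18]
i stops at index 2 (arr[2]=29 > 2), j stops at index 7 (arr[7]=1 <= 2): swap arr[2] and arr[7], array becomes [2, 2, 1, 16, 23, 8, 3, 29, 18]
i ends at 3, j ends at 2: the pointers have crossed (j < i), so scanning stops.

Swap pivot arr[0] with arr[2] to place pivot at position 2: [1, 2, 2, 16, 23, 8, 3, 29, 18]
Pivot position: 2

After partitioning with pivot 2, the array becomes [1, 2, 2, 16, 23, 8, 3, 29, 18]. The pivot is placed at index 2. All elements to the left of the pivot are <= 2, and all elements to the right are > 2.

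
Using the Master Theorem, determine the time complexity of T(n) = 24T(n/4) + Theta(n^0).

Master Theorem for T(n) = 24T(n/4) + O(n^0):

a = 24, b = 4, c = 0
log_b(a) = log_4(24) = 2.2925

Case 1: c = 0 < log_4(24) = 2.2925
T(n) = O(n^(log_4 24))

For T(n) = 24T(n/4) + O(n^0): log_4(24) = 2.2925. This is Case 1 of the Master Theorem (c < log_b(a), work dominated by leaves), giving O(n^(log_4 24)).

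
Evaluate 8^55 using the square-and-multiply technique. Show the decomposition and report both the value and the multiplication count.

Computing 8^55 by squaring (build up from 8^1; each line after the first costs one multiplication):

8^1 = 8
8^2 = (8^1)^2 = 8^2 = 64
8^3 = 8 * 8^2 = 8 * 64 = 512
8^6 = (8^3)^2 = 512^2 = 262144
8^12 = (8^6)^2 = 262144^2 = 68719476736
8^13 = 8 * 8^12 = 8 * 68719476736 = 549755813888
8^26 = (8^13)^2 = 549755813888^2 = 302231454903657293676544
8^27 = 8 * 8^26 = 8 * 302231454903657293676544 = 2417851639229258349412352
8^54 = (8^27)^2 = 2417851639229258349412352^2 = 5846006549323611672814739330865132078623730171904
8^55 = 8 * 8^54 = 8 * 5846006549323611672814739330865132078623730171904 = 46768052394588893382517914646921056628989841375232

Result: 46768052394588893382517914646921056628989841375232
Multiplications needed: 9 (9 lines after 8^1)

8^55 = 46768052394588893382517914646921056628989841375232. Using exponentiation by squaring, this requires 9 multiplications. The key idea: if the exponent is even, square the half-power; if odd, multiply by the base once.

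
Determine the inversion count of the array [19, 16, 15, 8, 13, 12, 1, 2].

Finding inversions in [19, 16, 15, 8, 13, 12, 1, 2]:

(0, 1): arr[0]=19 > arr[1]=16
(0, 2): arr[0]=19 > arr[2]=15
(0, 3): arr[0]=19 > arr[3]=8
(0, 4): arr[0]=19 > arr[4]=13
(0, 5): arr[0]=19 > arr[5]=12
(0, 6): arr[0]=19 > arr[6]=1
(0, 7): arr[0]=19 > arr[7]=2
(1, 2): arr[1]=16 > arr[2]=15
(1, 3): arr[1]=16 > arr[3]=8
(1, 4): arr[1]=16 > arr[4]=13
(1, 5): arr[1]=16 > arr[5]=12
(1, 6): arr[1]=16 > arr[6]=1
(1, 7): arr[1]=16 > arr[7]=2
(2, 3): arr[2]=15 > arr[3]=8
(2, 4): arr[2]=15 > arr[4]=13
(2, 5): arr[2]=15 > arr[5]=12
(2, 6): arr[2]=15 > arr[6]=1
(2, 7): arr[2]=15 > arr[7]=2
(3, 6): arr[3]=8 > arr[6]=1
(3, 7): arr[3]=8 > arr[7]=2
(4, 5): arr[4]=13 > arr[5]=12
(4, 6): arr[4]=13 > arr[6]=1
(4, 7): arr[4]=13 > arr[7]=2
(5, 6): arr[5]=12 > arr[6]=1
(5, 7): arr[5]=12 > arr[7]=2

Total inversions: 25

The array has 25 inversion(s): (0,1), (0,2), (0,3), (0,4), (0,5), (0,6), (0,7), (1,2), (1,3), (1,4), (1,5), (1,6), (1,7), (2,3), (2,4), (2,5), (2,6), (2,7), (3,6), (3,7), (4,5), (4,6), (4,7), (5,6), (5,7). Each pair (i,j) satisfies i < j and arr[i] > arr[j].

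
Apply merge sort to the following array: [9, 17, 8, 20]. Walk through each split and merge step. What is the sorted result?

Merge sort trace:

Split: [9, 17, 8, 20] -> [9, 17] and [8, 20]
  Split: [9, 17] -> [9] and [17]
  Merge: [9] + [17] -> [9, 17]
  Split: [8, 20] -> [8] and [20]
  Merge: [8] + [20] -> [8, 20]
Merge: [9, 17] + [8, 20] -> [8, 9, 17, 20]

Final sorted array: [8, 9, 17, 20]

The merge sort proceeds by recursively splitting the array and merging sorted halves.
After all merges, the sorted array is [8, 9, 17, 20].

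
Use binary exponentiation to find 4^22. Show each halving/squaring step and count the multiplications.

Computing 4^22 by squaring (build up from 4^1; each line after the first costs one multiplication):

4^1 = 4
4^2 = (4^1)^2 = 4^2 = 16
4^4 = (4^2)^2 = 16^2 = 256
4^5 = 4 * 4^4 = 4 * 256 = 1024
4^10 = (4^5)^2 = 1024^2 = 1048576
4^11 = 4 * 4^10 = 4 * 1048576 = 4194304
4^22 = (4^11)^2 = 4194304^2 = 17592186044416

Result: 17592186044416
Multiplications needed: 6 (6 lines after 4^1)

4^22 = 17592186044416. Using exponentiation by squaring, this requires 6 multiplications. The key idea: if the exponent is even, square the half-power; if odd, multiply by the base once.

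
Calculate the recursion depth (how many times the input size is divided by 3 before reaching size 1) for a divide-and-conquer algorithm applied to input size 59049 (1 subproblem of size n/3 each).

For divide and conquer with division factor 3:

Problem sizes at each level:
Level 0: 59049
Level 1: 19683
Level 2: 6561
Level 3: 2187
Level 4: 729
Level 5: 243
Level 6: 81
Level 7: 27
Level 8: 9
Level 9: 3
Level 10: 1

The root is level 0 and the size-1 base case is level 10 (the tree spans levels 0 through 10, i.e. 11 levels counting the root), so the depth is the number of divisions: log_3(59049) = 10

The recursion tree depth is log_3(59049) = 10. At each level, the problem size is divided by 3, so it takes 10 divisions to reduce to a base case of size 1. The algorithm makes 1 recursive call at each level.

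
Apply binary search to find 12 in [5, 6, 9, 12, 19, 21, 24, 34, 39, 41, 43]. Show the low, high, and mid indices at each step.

Binary search for 12 in [5, 6, 9, 12, 19, 21, 24, 34, 39, 41, 43]:

lo=0, hi=10, mid=5, arr[mid]=21 -> 21 > 12, search left half
lo=0, hi=4, mid=2, arr[mid]=9 -> 9 < 12, search right half
lo=3, hi=4, mid=3, arr[mid]=12 -> Found target at index 3!

Binary search finds 12 at index 3 after 3 comparisons. The search repeatedly halves the search space by comparing with the middle element.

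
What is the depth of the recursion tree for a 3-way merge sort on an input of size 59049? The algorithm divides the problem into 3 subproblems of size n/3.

For divide and conquer with division factor 3:

Problem sizes at each level:
Level 0: 59049
Level 1: 19683
Level 2: 6561
Level 3: 2187
Level 4: 729
Level 5: 243
Level 6: 81
Level 7: 27
Level 8: 9
Level 9: 3
Level 10: 1

The root is level 0 and the size-1 base case is level 10 (the tree spans levels 0 through 10, i.e. 11 levels counting the root), so the depth is the number of divisions: log_3(59049) = 10

The recursion tree depth is log_3(59049) = 10. At each level, the problem size is divided by 3, so it takes 10 divisions to reduce to a base case of size 1. The algorithm makes 3 recursive calls at each level.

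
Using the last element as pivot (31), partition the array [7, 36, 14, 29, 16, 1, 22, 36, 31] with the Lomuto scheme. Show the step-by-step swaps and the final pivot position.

Lomuto partition with pivot = 31:

Initial array: [7, 36, 14, 29, 16, 1, 22, 36, 31]

arr[0]=7 <= 31: swap with position 0, array becomes [7, 36, 14, 29, 16, 1, 22, 36, 31]
arr[1]=36 > 31: no swap
arr[2]=14 <= 31: swap with position 1, array becomes [7, 14, 36, 29, 16, 1, 22, 36, 31]
arr[3]=29 <= 31: swap with position 2, array becomes [7, 14, 29, 36, 16, 1, 22, 36, 31]
arr[4]=16 <= 31: swap with position 3, array becomes [7, 14, 29, 16, 36, 1, 22, 36, 31]
arr[5]=1 <= 31: swap with position 4, array becomes [7, 14, 29, 16, 1, 36, 22, 36, 31]
arr[6]=22 <= 31: swap with position 5, array becomes [7, 14, 29, 16, 1, 22, 36, 36, 31]
arr[7]=36 > 31: no swap

Place pivot at position 6: [7, 14, 29, 16, 1, 22, 31, 36, 36]
Pivot position: 6

After partitioning with pivot 31, the array becomes [7, 14, 29, 16, 1, 22, 31, 36, 36]. The pivot is placed at index 6. All elements to the left of the pivot are <= 31, and all elements to the right are > 31.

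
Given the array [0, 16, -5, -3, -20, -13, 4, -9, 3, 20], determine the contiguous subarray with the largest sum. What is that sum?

Using Kadane's algorithm on [0, 16, -5, -3, -20, -13, 4, -9, 3, 20]:

Scanning through the array:
Position 1 (value 16): max_ending_here = 16, max_so_far = 16
Position 2 (value -5): max_ending_here = 11, max_so_far = 16
Position 3 (value -3): max_ending_here = 8, max_so_far = 16
Position 4 (value -20): max_ending_here = -12, max_so_far = 16
Position 5 (value -13): max_ending_here = -13, max_so_far = 16
Position 6 (value 4): max_ending_here = 4, max_so_far = 16
Position 7 (value -9): max_ending_here = -5, max_so_far = 16
Position 8 (value 3): max_ending_here = 3, max_so_far = 16
Position 9 (value 20): max_ending_here = 23, max_so_far = 23

Maximum subarray: [3, 20]
Maximum sum: 23

The maximum subarray is [3, 20] with sum 23. This subarray runs from index 8 to index 9.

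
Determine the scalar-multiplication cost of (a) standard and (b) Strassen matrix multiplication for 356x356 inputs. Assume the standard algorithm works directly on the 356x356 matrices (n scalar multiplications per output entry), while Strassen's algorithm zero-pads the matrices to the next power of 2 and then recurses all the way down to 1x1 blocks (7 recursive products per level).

Matrix multiplication for 356x356 matrices:

Strassen's algorithm requires power-of-2 dimensions. Pad 356x356 to 512x512 (next power of 2).

Standard algorithm: 356^3 = 45118016 multiplications
Strassen's algorithm: 7^(log2(512)) = 7^9 = 40353607 multiplications
Savings: 45118016 - 40353607 = 4764409 multiplications

Standard: 45118016 multiplications (356^3). Strassen: 40353607 multiplications (7^9, after padding to 512x512). Strassen reduces 8 recursive multiplications to 7 at each level.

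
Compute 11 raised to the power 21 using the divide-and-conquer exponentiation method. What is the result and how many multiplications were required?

Computing 11^21 by squaring (build up from 11^1; each line after the first costs one multiplication):

11^1 = 11
11^2 = (11^1)^2 = 11^2 = 121
11^4 = (11^2)^2 = 121^2 = 14641
11^5 = 11 * 11^4 = 11 * 14641 = 161051
11^10 = (11^5)^2 = 161051^2 = 25937424601
11^20 = (11^10)^2 = 25937424601^2 = 672749994932560009201
11^21 = 11 * 11^20 = 11 * 672749994932560009201 = 7400249944258160101211

Result: 7400249944258160101211
Multiplications needed: 6 (6 lines after 11^1)

11^21 = 7400249944258160101211. Using exponentiation by squaring, this requires 6 multiplications. The key idea: if the exponent is even, square the half-power; if odd, multiply by the base once.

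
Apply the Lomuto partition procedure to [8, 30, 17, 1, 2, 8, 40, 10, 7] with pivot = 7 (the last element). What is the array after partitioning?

Lomuto partition with pivot = 7:

Initial array: [8, 30, 17, 1, 2, 8, 40, 10, 7]

arr[0]=8 > 7: no swap
arr[1]=30 > 7: no swap
arr[2]=17 > 7: no swap
arr[3]=1 <= 7: swap with position 0, array becomes [1, 30, 17, 8, 2, 8, 40, 10, 7]
arr[4]=2 <= 7: swap with position 1, array becomes [1, 2, 17, 8, 30, 8, 40, 10, 7]
arr[5]=8 > 7: no swap
arr[6]=40 > 7: no swap
arr[7]=10 > 7: no swap

Place pivot at position 2: [1, 2, 7, 8, 30, 8, 40, 10, 17]
Pivot position: 2

After partitioning with pivot 7, the array becomes [1, 2, 7, 8, 30, 8, 40, 10, 17]. The pivot is placed at index 2. All elements to the left of the pivot are <= 7, and all elements to the right are > 7.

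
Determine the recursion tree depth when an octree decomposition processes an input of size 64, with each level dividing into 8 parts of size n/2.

For divide and conquer with division factor 2:

Problem sizes at each level:
Level 0: 64
Level 1: 32
Level 2: 16
Level 3: 8
Level 4: 4
Level 5: 2
Level 6: 1

The root is level 0 and the size-1 base case is level 6 (the tree spans levels 0 through 6, i.e. 7 levels counting the root), so the depth is the number of divisions: log_2(64) = 6

The recursion tree depth is log_2(64) = 6. At each level, the problem size is divided by 2, so it takes 6 divisions to reduce to a base case of size 1. The algorithm makes 8 recursive calls at each level.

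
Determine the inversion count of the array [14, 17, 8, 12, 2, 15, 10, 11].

Finding inversions in [14, 17, 8, 12, 2, 15, 10, 11]:

(0, 2): arr[0]=14 > arr[2]=8
(0, 3): arr[0]=14 > arr[3]=12
(0, 4): arr[0]=14 > arr[4]=2
(0, 6): arr[0]=14 > arr[6]=10
(0, 7): arr[0]=14 > arr[7]=11
(1, 2): arr[1]=17 > arr[2]=8
(1, 3): arr[1]=17 > arr[3]=12
(1, 4): arr[1]=17 > arr[4]=2
(1, 5): arr[1]=17 > arr[5]=15
(1, 6): arr[1]=17 > arr[6]=10
(1, 7): arr[1]=17 > arr[7]=11
(2, 4): arr[2]=8 > arr[4]=2
(3, 4): arr[3]=12 > arr[4]=2
(3, 6): arr[3]=12 > arr[6]=10
(3, 7): arr[3]=12 > arr[7]=11
(5, 6): arr[5]=15 > arr[6]=10
(5, 7): arr[5]=15 > arr[7]=11

Total inversions: 17

The array has 17 inversion(s): (0,2), (0,3), (0,4), (0,6), (0,7), (1,2), (1,3), (1,4), (1,5), (1,6), (1,7), (2,4), (3,4), (3,6), (3,7), (5,6), (5,7). Each pair (i,j) satisfies i < j and arr[i] > arr[j].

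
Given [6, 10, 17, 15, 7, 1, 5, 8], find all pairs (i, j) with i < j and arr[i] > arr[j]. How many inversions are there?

Finding inversions in [6, 10, 17, 15, 7, 1, 5, 8]:

(0, 5): arr[0]=6 > arr[5]=1
(0, 6): arr[0]=6 > arr[6]=5
(1, 4): arr[1]=10 > arr[4]=7
(1, 5): arr[1]=10 > arr[5]=1
(1, 6): arr[1]=10 > arr[6]=5
(1, 7): arr[1]=10 > arr[7]=8
(2, 3): arr[2]=17 > arr[3]=15
(2, 4): arr[2]=17 > arr[4]=7
(2, 5): arr[2]=17 > arr[5]=1
(2, 6): arr[2]=17 > arr[6]=5
(2, 7): arr[2]=17 > arr[7]=8
(3, 4): arr[3]=15 > arr[4]=7
(3, 5): arr[3]=15 > arr[5]=1
(3, 6): arr[3]=15 > arr[6]=5
(3, 7): arr[3]=15 > arr[7]=8
(4, 5): arr[4]=7 > arr[5]=1
(4, 6): arr[4]=7 > arr[6]=5

Total inversions: 17

The array has 17 inversion(s): (0,5), (0,6), (1,4), (1,5), (1,6), (1,7), (2,3), (2,4), (2,5), (2,6), (2,7), (3,4), (3,5), (3,6), (3,7), (4,5), (4,6). Each pair (i,j) satisfies i < j and arr[i] > arr[j].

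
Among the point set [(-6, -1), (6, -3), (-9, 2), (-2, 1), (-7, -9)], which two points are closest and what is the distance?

Computing all pairwise distances among 5 points:

d((-6, -1), (6, -3)) = 12.1655
d((-6, -1), (-9, 2)) = 4.2426 <-- minimum
d((-6, -1), (-2, 1)) = 4.4721
d((-6, -1), (-7, -9)) = 8.0623
d((6, -3), (-9, 2)) = 15.8114
d((6, -3), (-2, 1)) = 8.9443
d((6, -3), (-7, -9)) = 14.3178
d((-9, 2), (-2, 1)) = 7.0711
d((-9, 2), (-7, -9)) = 11.1803
d((-2, 1), (-7, -9)) = 11.1803

Closest pair: (-6, -1) and (-9, 2) with distance 4.2426

The closest pair is (-6, -1) and (-9, 2) with Euclidean distance 4.2426. For 5 points, brute-force pairwise comparison is shown above. For large n, the divide-and-conquer algorithm (sort by x, recurse on halves, check the dividing strip) achieves O(n log n).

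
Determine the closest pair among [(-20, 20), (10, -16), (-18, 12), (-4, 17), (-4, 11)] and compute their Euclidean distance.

Computing all pairwise distances among 5 points:

d((-20, 20), (10, -16)) = 46.8615
d((-20, 20), (-18, 12)) = 8.2462
d((-20, 20), (-4, 17)) = 16.2788
d((-20, 20), (-4, 11)) = 18.3576
d((10, -16), (-18, 12)) = 39.598
d((10, -16), (-4, 17)) = 35.8469
d((10, -16), (-4, 11)) = 30.4138
d((-18, 12), (-4, 17)) = 14.8661
d((-18, 12), (-4, 11)) = 14.0357
d((-4, 17), (-4, 11)) = 6.0 <-- minimum

Closest pair: (-4, 17) and (-4, 11) with distance 6.0

The closest pair is (-4, 17) and (-4, 11) with Euclidean distance 6.0. For 5 points, brute-force pairwise comparison is shown above. For large n, the divide-and-conquer algorithm (sort by x, recurse on halves, check the dividing strip) achieves O(n log n).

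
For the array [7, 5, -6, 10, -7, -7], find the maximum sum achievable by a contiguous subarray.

Using Kadane's algorithm on [7, 5, -6, 10, -7, -7]:

Scanning through the array:
Position 1 (value 5): max_ending_here = 12, max_so_far = 12
Position 2 (value -6): max_ending_here = 6, max_so_far = 12
Position 3 (value 10): max_ending_here = 16, max_so_far = 16
Position 4 (value -7): max_ending_here = 9, max_so_far = 16
Position 5 (value -7): max_ending_here = 2, max_so_far = 16

Maximum subarray: [7, 5, -6, 10]
Maximum sum: 16

The maximum subarray is [7, 5, -6, 10] with sum 16. This subarray runs from index 0 to index 3.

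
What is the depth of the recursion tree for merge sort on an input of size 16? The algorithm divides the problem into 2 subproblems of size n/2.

For divide and conquer with division factor 2:

Problem sizes at each level:
Level 0: 16
Level 1: 8
Level 2: 4
Level 3: 2
Level 4: 1

The root is level 0 and the size-1 base case is level 4 (the tree spans levels 0 through 4, i.e. 5 levels counting the root), so the depth is the number of divisions: log_2(16) = 4

The recursion tree depth is log_2(16) = 4. At each level, the problem size is divided by 2, so it takes 4 divisions to reduce to a base case of size 1. The algorithm makes 2 recursive calls at each level.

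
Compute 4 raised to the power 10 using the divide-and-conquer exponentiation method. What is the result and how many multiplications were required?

Computing 4^10 by squaring (build up from 4^1; each line after the first costs one multiplication):

4^1 = 4
4^2 = (4^1)^2 = 4^2 = 16
4^4 = (4^2)^2 = 16^2 = 256
4^5 = 4 * 4^4 = 4 * 256 = 1024
4^10 = (4^5)^2 = 1024^2 = 1048576

Result: 1048576
Multiplications needed: 4 (4 lines after 4^1)

4^10 = 1048576. Using exponentiation by squaring, this requires 4 multiplications. The key idea: if the exponent is even, square the half-power; if odd, multiply by the base once.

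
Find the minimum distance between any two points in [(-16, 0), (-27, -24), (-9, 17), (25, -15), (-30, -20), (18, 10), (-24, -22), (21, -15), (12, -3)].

Computing all pairwise distances among 9 points:

d((-16, 0), (-27, -24)) = 26.4008
d((-16, 0), (-9, 17)) = 18.3848
d((-16, 0), (25, -15)) = 43.6578
d((-16, 0), (-30, -20)) = 24.4131
d((-16, 0), (18, 10)) = 35.4401
d((-16, 0), (-24, -22)) = 23.4094
d((-16, 0), (21, -15)) = 39.9249
d((-16, 0), (12, -3)) = 28.1603
d((-27, -24), (-9, 17)) = 44.7772
d((-27, -24), (25, -15)) = 52.7731
d((-27, -24), (-30, -20)) = 5.0
d((-27, -24), (18, 10)) = 56.4004
d((-27, -24), (-24, -22)) = 3.6056 <-- minimum
d((-27, -24), (21, -15)) = 48.8365
d((-27, -24), (12, -3)) = 44.2945
d((-9, 17), (25, -15)) = 46.6905
d((-9, 17), (-30, -20)) = 42.5441
d((-9, 17), (18, 10)) = 27.8927
d((-9, 17), (-24, -22)) = 41.7852
d((-9, 17), (21, -15)) = 43.8634
d((-9, 17), (12, -3)) = 29.0
d((25, -15), (-30, -20)) = 55.2268
d((25, -15), (18, 10)) = 25.9615
d((25, -15), (-24, -22)) = 49.4975
d((25, -15), (21, -15)) = 4.0
d((25, -15), (12, -3)) = 17.6918
d((-30, -20), (18, 10)) = 56.6039
d((-30, -20), (-24, -22)) = 6.3246
d((-30, -20), (21, -15)) = 51.2445
d((-30, -20), (12, -3)) = 45.31
d((18, 10), (-24, -22)) = 52.8015
d((18, 10), (21, -15)) = 25.1794
d((18, 10), (12, -3)) = 14.3178
d((-24, -22), (21, -15)) = 45.5412
d((-24, -22), (12, -3)) = 40.7063
d((21, -15), (12, -3)) = 15.0

Closest pair: (-27, -24) and (-24, -22) with distance 3.6056

The closest pair is (-27, -24) and (-24, -22) with Euclidean distance 3.6056. For 9 points, brute-force pairwise comparison is shown above. For large n, the divide-and-conquer algorithm (sort by x, recurse on halves, check the dividing strip) achieves O(n log n).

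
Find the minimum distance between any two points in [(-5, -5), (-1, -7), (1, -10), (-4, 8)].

Computing all pairwise distances among 4 points:

d((-5, -5), (-1, -7)) = 4.4721
d((-5, -5), (1, -10)) = 7.8102
d((-5, -5), (-4, 8)) = 13.0384
d((-1, -7), (1, -10)) = 3.6056 <-- minimum
d((-1, -7), (-4, 8)) = 15.2971
d((1, -10), (-4, 8)) = 18.6815

Closest pair: (-1, -7) and (1, -10) with distance 3.6056

The closest pair is (-1, -7) and (1, -10) with Euclidean distance 3.6056. For 4 points, brute-force pairwise comparison is shown above. For large n, the divide-and-conquer algorithm (sort by x, recurse on halves, check the dividing strip) achieves O(n log n).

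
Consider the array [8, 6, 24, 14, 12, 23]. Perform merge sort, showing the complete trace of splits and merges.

Merge sort trace:

Split: [8, 6, 24, 14, 12, 23] -> [8, 6, 24] and [14, 12, 23]
  Split: [8, 6, 24] -> [8] and [6, 24]
    Split: [6, 24] -> [6] and [24]
    Merge: [6] + [24] -> [6, 24]
  Merge: [8] + [6, 24] -> [6, 8, 24]
  Split: [14, 12, 23] -> [14] and [12, 23]
    Split: [12, 23] -> [12] and [23]
    Merge: [12] + [23] -> [12, 23]
  Merge: [14] + [12, 23] -> [12, 14, 23]
Merge: [6, 8, 24] + [12, 14, 23] -> [6, 8, 12, 14, 23, 24]

Final sorted array: [6, 8, 12, 14, 23, 24]

The merge sort proceeds by recursively splitting the array and merging sorted halves.
After all merges, the sorted array is [6, 8, 12, 14, 23, 24].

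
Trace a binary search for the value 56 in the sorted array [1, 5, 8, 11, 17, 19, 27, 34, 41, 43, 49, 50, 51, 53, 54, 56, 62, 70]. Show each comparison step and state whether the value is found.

Binary search for 56 in [1, 5, 8, 11, 17, 19, 27, 34, 41, 43, 49, 50, 51, 53, 54, 56, 62, 70]:

lo=0, hi=17, mid=8, arr[mid]=41 -> 41 < 56, search right half
lo=9, hi=17, mid=13, arr[mid]=53 -> 53 < 56, search right half
lo=14, hi=17, mid=15, arr[mid]=56 -> Found target at index 15!

Binary search finds 56 at index 15 after 3 comparisons. The search repeatedly halves the search space by comparing with the middle element.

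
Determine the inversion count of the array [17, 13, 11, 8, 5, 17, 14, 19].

Finding inversions in [17, 13, 11, 8, 5, 17, 14, 19]:

(0, 1): arr[0]=17 > arr[1]=13
(0, 2): arr[0]=17 > arr[2]=11
(0, 3): arr[0]=17 > arr[3]=8
(0, 4): arr[0]=17 > arr[4]=5
(0, 6): arr[0]=17 > arr[6]=14
(1, 2): arr[1]=13 > arr[2]=11
(1, 3): arr[1]=13 > arr[3]=8
(1, 4): arr[1]=13 > arr[4]=5
(2, 3): arr[2]=11 > arr[3]=8
(2, 4): arr[2]=11 > arr[4]=5
(3, 4): arr[3]=8 > arr[4]=5
(5, 6): arr[5]=17 > arr[6]=14

Total inversions: 12

The array has 12 inversion(s): (0,1), (0,2), (0,3), (0,4), (0,6), (1,2), (1,3), (1,4), (2,3), (2,4), (3,4), (5,6). Each pair (i,j) satisfies i < j and arr[i] > arr[j].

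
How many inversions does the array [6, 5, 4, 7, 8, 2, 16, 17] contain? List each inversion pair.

Finding inversions in [6, 5, 4, 7, 8, 2, 16, 17]:

(0, 1): arr[0]=6 > arr[1]=5
(0, 2): arr[0]=6 > arr[2]=4
(0, 5): arr[0]=6 > arr[5]=2
(1, 2): arr[1]=5 > arr[2]=4
(1, 5): arr[1]=5 > arr[5]=2
(2, 5): arr[2]=4 > arr[5]=2
(3, 5): arr[3]=7 > arr[5]=2
(4, 5): arr[4]=8 > arr[5]=2

Total inversions: 8

The array has 8 inversion(s): (0,1), (0,2), (0,5), (1,2), (1,5), (2,5), (3,5), (4,5). Each pair (i,j) satisfies i < j and arr[i] > arr[j].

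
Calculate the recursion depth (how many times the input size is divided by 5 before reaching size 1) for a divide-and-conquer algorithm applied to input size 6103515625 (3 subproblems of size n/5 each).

For divide and conquer with division factor 5:

Problem sizes at each level:
Level 0: 6103515625
Level 1: 1220703125
Level 2: 244140625
Level 3: 48828125
Level 4: 9765625
Level 5: 1953125
Level 6: 390625
Level 7: 78125
Level 8: 15625
Level 9: 3125
Level 10: 625
Level 11: 125
Level 12: 25
Level 13: 5
Level 14: 1

The root is level 0 and the size-1 base case is level 14 (the tree spans levels 0 through 14, i.e. 15 levels counting the root), so the depth is the number of divisions: log_5(6103515625) = 14

The recursion tree depth is log_5(6103515625) = 14. At each level, the problem size is divided by 5, so it takes 14 divisions to reduce to a base case of size 1. The algorithm makes 3 recursive calls at each level.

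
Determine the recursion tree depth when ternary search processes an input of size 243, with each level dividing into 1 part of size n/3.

For divide and conquer with division factor 3:

Problem sizes at each level:
Level 0: 243
Level 1: 81
Level 2: 27
Level 3: 9
Level 4: 3
Level 5: 1

The root is level 0 and the size-1 base case is level 5 (the tree spans levels 0 through 5, i.e. 6 levels counting the root), so the depth is the number of divisions: log_3(243) = 5

The recursion tree depth is log_3(243) = 5. At each level, the problem size is divided by 3, so it takes 5 divisions to reduce to a base case of size 1. The algorithm makes 1 recursive call at each level.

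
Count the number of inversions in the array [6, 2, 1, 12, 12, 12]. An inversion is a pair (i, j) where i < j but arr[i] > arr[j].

Finding inversions in [6, 2, 1, 12, 12, 12]:

(0, 1): arr[0]=6 > arr[1]=2
(0, 2): arr[0]=6 > arr[2]=1
(1, 2): arr[1]=2 > arr[2]=1

Total inversions: 3

The array has 3 inversion(s): (0,1), (0,2), (1,2). Each pair (i,j) satisfies i < j and arr[i] > arr[j].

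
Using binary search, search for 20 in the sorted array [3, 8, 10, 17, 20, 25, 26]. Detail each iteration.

Binary search for 20 in [3, 8, 10, 17, 20, 25, 26]:

lo=0, hi=6, mid=3, arr[mid]=17 -> 17 < 20, search right half
lo=4, hi=6, mid=5, arr[mid]=25 -> 25 > 20, search left half
lo=4, hi=4, mid=4, arr[mid]=20 -> Found target at index 4!

Binary search finds 20 at index 4 after 3 comparisons. The search repeatedly halves the search space by comparing with the middle element.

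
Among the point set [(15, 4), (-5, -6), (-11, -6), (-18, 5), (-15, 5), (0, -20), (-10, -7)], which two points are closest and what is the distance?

Computing all pairwise distances among 7 points:

d((15, 4), (-5, -6)) = 22.3607
d((15, 4), (-11, -6)) = 27.8568
d((15, 4), (-18, 5)) = 33.0151
d((15, 4), (-15, 5)) = 30.0167
d((15, 4), (0, -20)) = 28.3019
d((15, 4), (-10, -7)) = 27.313
d((-5, -6), (-11, -6)) = 6.0
d((-5, -6), (-18, 5)) = 17.0294
d((-5, -6), (-15, 5)) = 14.8661
d((-5, -6), (0, -20)) = 14.8661
d((-5, -6), (-10, -7)) = 5.099
d((-11, -6), (-18, 5)) = 13.0384
d((-11, -6), (-15, 5)) = 11.7047
d((-11, -6), (0, -20)) = 17.8045
d((-11, -6), (-10, -7)) = 1.4142 <-- minimum
d((-18, 5), (-15, 5)) = 3.0
d((-18, 5), (0, -20)) = 30.8058
d((-18, 5), (-10, -7)) = 14.4222
d((-15, 5), (0, -20)) = 29.1548
d((-15, 5), (-10, -7)) = 13.0
d((0, -20), (-10, -7)) = 16.4012

Closest pair: (-11, -6) and (-10, -7) with distance 1.4142

The closest pair is (-11, -6) and (-10, -7) with Euclidean distance 1.4142. For 7 points, brute-force pairwise comparison is shown above. For large n, the divide-and-conquer algorithm (sort by x, recurse on halves, check the dividing strip) achieves O(n log n).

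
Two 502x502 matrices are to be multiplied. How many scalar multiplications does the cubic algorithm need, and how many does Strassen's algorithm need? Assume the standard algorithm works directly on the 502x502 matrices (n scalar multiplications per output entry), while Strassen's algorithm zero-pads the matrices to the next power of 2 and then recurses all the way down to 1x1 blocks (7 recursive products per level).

Matrix multiplication for 502x502 matrices:

Strassen's algorithm requires power-of-2 dimensions. Pad 502x502 to 512x512 (next power of 2).

Standard algorithm: 502^3 = 126506008 multiplications
Strassen's algorithm: 7^(log2(512)) = 7^9 = 40353607 multiplications
Savings: 126506008 - 40353607 = 86152401 multiplications

Standard: 126506008 multiplications (502^3). Strassen: 40353607 multiplications (7^9, after padding to 512x512). Strassen reduces 8 recursive multiplications to 7 at each level.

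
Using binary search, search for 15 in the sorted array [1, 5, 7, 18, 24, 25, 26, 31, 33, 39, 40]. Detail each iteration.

Binary search for 15 in [1, 5, 7, 18, 24, 25, 26, 31, 33, 39, 40]:

lo=0, hi=10, mid=5, arr[mid]=25 -> 25 > 15, search left half
lo=0, hi=4, mid=2, arr[mid]=7 -> 7 < 15, search right half
lo=3, hi=4, mid=3, arr[mid]=18 -> 18 > 15, search left half
lo=3 > hi=2, target 15 not found

Binary search determines that 15 is not in the array after 3 comparisons. The search space was exhausted without finding the target.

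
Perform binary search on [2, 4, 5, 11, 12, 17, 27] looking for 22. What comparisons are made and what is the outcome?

Binary search for 22 in [2, 4, 5, 11, 12, 17, 27]:

lo=0, hi=6, mid=3, arr[mid]=11 -> 11 < 22, search right half
lo=4, hi=6, mid=5, arr[mid]=17 -> 17 < 22, search right half
lo=6, hi=6, mid=6, arr[mid]=27 -> 27 > 22, search left half
lo=6 > hi=5, target 22 not found

Binary search determines that 22 is not in the array after 3 comparisons. The search space was exhausted without finding the target.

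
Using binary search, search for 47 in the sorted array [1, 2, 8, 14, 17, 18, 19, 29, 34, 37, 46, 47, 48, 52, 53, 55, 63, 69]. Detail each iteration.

Binary search for 47 in [1, 2, 8, 14, 17, 18, 19, 29, 34, 37, 46, 47, 48, 52, 53, 55, 63, 69]:

lo=0, hi=17, mid=8, arr[mid]=34 -> 34 < 47, search right half
lo=9, hi=17, mid=13, arr[mid]=52 -> 52 > 47, search left half
lo=9, hi=12, mid=10, arr[mid]=46 -> 46 < 47, search right half
lo=11, hi=12, mid=11, arr[mid]=47 -> Found target at index 11!

Binary search finds 47 at index 11 after 4 comparisons. The search repeatedly halves the search space by comparing with the middle element.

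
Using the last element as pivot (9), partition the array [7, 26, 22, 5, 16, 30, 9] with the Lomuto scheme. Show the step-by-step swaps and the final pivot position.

Lomuto partition with pivot = 9:

Initial array: [7, 26, 22, 5, 16, 30, 9]

arr[0]=7 <= 9: swap with position 0, array becomes [7, 26, 22, 5, 16, 30, 9]
arr[1]=26 > 9: no swap
arr[2]=22 > 9: no swap
arr[3]=5 <= 9: swap with position 1, array becomes [7, 5, 22, 26, 16, 30, 9]
arr[4]=16 > 9: no swap
arr[5]=30 > 9: no swap

Place pivot at position 2: [7, 5, 9, 26, 16, 30, 22]
Pivot position: 2

After partitioning with pivot 9, the array becomes [7, 5, 9, 26, 16, 30, 22]. The pivot is placed at index 2. All elements to the left of the pivot are <= 9, and all elements to the right are > 9.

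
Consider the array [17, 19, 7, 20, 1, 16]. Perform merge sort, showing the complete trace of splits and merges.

Merge sort trace:

Split: [17, 19, 7, 20, 1, 16] -> [17, 19, 7] and [20, 1, 16]
  Split: [17, 19, 7] -> [17] and [19, 7]
    Split: [19, 7] -> [19] and [7]
    Merge: [19] + [7] -> [7, 19]
  Merge: [17] + [7, 19] -> [7, 17, 19]
  Split: [20, 1, 16] -> [20] and [1, 16]
    Split: [1, 16] -> [1] and [16]
    Merge: [1] + [16] -> [1, 16]
  Merge: [20] + [1, 16] -> [1, 16, 20]
Merge: [7, 17, 19] + [1, 16, 20] -> [1, 7, 16, 17, 19, 20]

Final sorted array: [1, 7, 16, 17, 19, 20]

The merge sort proceeds by recursively splitting the array and merging sorted halves.
After all merges, the sorted array is [1, 7, 16, 17, 19, 20].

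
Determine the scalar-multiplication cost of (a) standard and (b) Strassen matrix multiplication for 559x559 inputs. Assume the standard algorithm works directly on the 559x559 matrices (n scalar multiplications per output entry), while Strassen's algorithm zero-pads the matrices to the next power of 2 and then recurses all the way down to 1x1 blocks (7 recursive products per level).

Matrix multiplication for 559x559 matrices:

Strassen's algorithm requires power-of-2 dimensions. Pad 559x559 to 1024x1024 (next power of 2).

Standard algorithm: 559^3 = 174676879 multiplications
Strassen's algorithm: 7^(log2(1024)) = 7^10 = 282475249 multiplications
Difference: 174676879 - 282475249 = -107798370 (Strassen uses MORE here due to padding overhead — for small or just-over-power-of-2 n, padding can outweigh the per-level savings)

Standard: 174676879 multiplications (559^3). Strassen: 282475249 multiplications (7^10, after padding to 1024x1024). Strassen reduces 8 recursive multiplications to 7 at each level.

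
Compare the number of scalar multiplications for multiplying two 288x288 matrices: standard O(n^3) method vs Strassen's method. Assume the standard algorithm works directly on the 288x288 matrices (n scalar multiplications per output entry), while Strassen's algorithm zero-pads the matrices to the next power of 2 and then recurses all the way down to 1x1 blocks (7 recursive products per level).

Matrix multiplication for 288x288 matrices:

Strassen's algorithm requires power-of-2 dimensions. Pad 288x288 to 512x512 (next power of 2).

Standard algorithm: 288^3 = 23887872 multiplications
Strassen's algorithm: 7^(log2(512)) = 7^9 = 40353607 multiplications
Difference: 23887872 - 40353607 = -16465735 (Strassen uses MORE here due to padding overhead — for small or just-over-power-of-2 n, padding can outweigh the per-level savings)

Standard: 23887872 multiplications (288^3). Strassen: 40353607 multiplications (7^9, after padding to 512x512). Strassen reduces 8 recursive multiplications to 7 at each level.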